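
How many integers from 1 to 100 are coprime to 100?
40

100 = 2^2 × 5^2
φ(n) = n × ∏(1 - 1/p) for each prime p dividing n
φ(100) = 100 × (1 - 1/2) × (1 - 1/5) = 40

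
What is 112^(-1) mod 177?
49

gcd(112, 177) = 1, so the inverse exists.
Extended Euclidean algorithm on (177, 112):
177 = 1 × 112 + 65  ⟹  65 = (1)·177 + (-1)·112
112 = 1 × 65 + 47  ⟹  47 = (-1)·177 + (2)·112
65 = 1 × 47 + 18  ⟹  18 = (2)·177 + (-3)·112
47 = 2 × 18 + 11  ⟹  11 = (-5)·177 + (8)·112
18 = 1 × 11 + 7  ⟹  7 = (7)·177 + (-11)·112
11 = 1 × 7 + 4  ⟹  4 = (-12)·177 + (19)·112
7 = 1 × 4 + 3  ⟹  3 = (19)·177 + (-30)·112
4 = 1 × 3 + 1  ⟹  1 = (-31)·177 + (49)·112
So (49)·112 ≡ 1 (mod 177), i.e. 112^(-1) ≡ 49 (mod 177).
Check: 112 × 49 = 5488 ≡ 1 (mod 177)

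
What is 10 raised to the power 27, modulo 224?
160

Repeated squaring. Binary of 27 = 11011.
10^1 ≡ 10 (mod 224); 10^2 ≡ 100 (mod 224); 10^4 ≡ 144 (mod 224); 10^8 ≡ 128 (mod 224); 10^16 ≡ 32 (mod 224)
10^27 = 10^1 × 10^2 × 10^8 × 10^16 ≡ 160 (mod 224)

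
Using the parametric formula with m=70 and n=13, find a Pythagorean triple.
(4731, 1820, 5069)

Euclid's formula: a = m² - n², b = 2mn, c = m² + n²
m = 70, n = 13
a = 70² - 13² = 4900 - 169 = 4731
b = 2 × 70 × 13 = 1820
c = 70² + 13² = 4900 + 169 = 5069
Verification: 4731² + 1820² = 22382361 + 3312400 = 25694761 = 5069² ✓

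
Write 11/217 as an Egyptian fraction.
1/20 + 1/1447 + 1/6279980

Greedy algorithm:
11/217: ceiling(217/11) = 20, use 1/20
3/4340: ceiling(4340/3) = 1447, use 1/1447
1/6279980: ceiling(6279980/1) = 6279980, use 1/6279980
Result: 11/217 = 1/20 + 1/1447 + 1/6279980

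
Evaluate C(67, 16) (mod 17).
1

Using Lucas' theorem:
Write n=67 and k=16 in base 17:
n in base 17: [3, 16]
k in base 17: [0, 16]
C(67,16) mod 17 = ∏ C(n_i, k_i) mod 17
Digit binomials (mod 17): C(3,0) = 1; C(16,16) = 1
Product: 1 × 1 = 1 ≡ 1 (mod 17)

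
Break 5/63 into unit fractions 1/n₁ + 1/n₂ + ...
1/13 + 1/410 + 1/335790

Greedy algorithm:
5/63: ceiling(63/5) = 13, use 1/13
2/819: ceiling(819/2) = 410, use 1/410
1/335790: ceiling(335790/1) = 335790, use 1/335790
Result: 5/63 = 1/13 + 1/410 + 1/335790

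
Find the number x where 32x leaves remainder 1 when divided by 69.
41

gcd(32, 69) = 1, so the inverse exists.
Extended Euclidean algorithm on (69, 32):
69 = 2 × 32 + 5  ⟹  5 = (1)·69 + (-2)·32
32 = 6 × 5 + 2  ⟹  2 = (-6)·69 + (13)·32
5 = 2 × 2 + 1  ⟹  1 = (13)·69 + (-28)·32
So (-28)·32 ≡ 1 (mod 69), i.e. 32^(-1) ≡ -28 ≡ 41 (mod 69).
Check: 32 × 41 = 1312 ≡ 1 (mod 69)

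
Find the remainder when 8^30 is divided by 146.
74

Repeated squaring. Binary of 30 = 11110.
8^1 ≡ 8 (mod 146); 8^2 ≡ 64 (mod 146); 8^4 ≡ 8 (mod 146); 8^8 ≡ 64 (mod 146); 8^16 ≡ 8 (mod 146)
8^30 = 8^2 × 8^4 × 8^8 × 8^16 ≡ 74 (mod 146)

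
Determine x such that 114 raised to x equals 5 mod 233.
13

Baby-step giant-step with step n = ⌈√233⌉ = 16.
Baby steps 114^j mod 233 (j:value) for j=0..15: 0:1, 1:114, 2:181, 3:130, 4:141, 5:230, 6:124, 7:156, 8:76, 9:43, 10:9, 11:94, 12:231, 13:5, 14:104, 15:206.
h = 5 is already in the table at j=13, so x = 13.
Check: 114^13 ≡ 5 (mod 233).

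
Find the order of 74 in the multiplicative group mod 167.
166

167 is prime, so ord(74) divides φ(167) = 166.
Divisors of 166: 1, 2, 83, 166.
Repeated squaring: 74^1 ≡ 74, 74^2 ≡ 132, 74^4 ≡ 56, 74^8 ≡ 130, 74^16 ≡ 33, 74^32 ≡ 87, 74^64 ≡ 54, 74^128 ≡ 77 (mod 167).
Test 74^d mod 167 for each divisor d in increasing order:
74^1 ≡ 74
74^2 ≡ 132
74^83 = 74^64·74^16·74^2·74^1 ≡ 166
74^166 = 74^128·74^32·74^4·74^2 ≡ 1  ← first divisor giving 1
The order is 166.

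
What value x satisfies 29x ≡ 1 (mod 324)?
257

gcd(29, 324) = 1, so the inverse exists.
Extended Euclidean algorithm on (324, 29):
324 = 11 × 29 + 5  ⟹  5 = (1)·324 + (-11)·29
29 = 5 × 5 + 4  ⟹  4 = (-5)·324 + (56)·29
5 = 1 × 4 + 1  ⟹  1 = (6)·324 + (-67)·29
So (-67)·29 ≡ 1 (mod 324), i.e. 29^(-1) ≡ -67 ≡ 257 (mod 324).
Check: 29 × 257 = 7453 ≡ 1 (mod 324)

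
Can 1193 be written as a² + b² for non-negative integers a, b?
13² + 32² (a=13, b=32)

Factorization: 1193 = 1193
By Fermat: n is sum of two squares iff every prime p ≡ 3 (mod 4) appears to even power.
All primes ≡ 3 (mod 4) appear to even power.
Search a = 0, 1, 2, … for 1193 - a² a perfect square: first hit at a = 13: 1193 - 169 = 1024 = 32².
1193 = 13² + 32² = 169 + 1024 ✓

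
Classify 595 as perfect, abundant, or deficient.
deficient

Proper divisors of 595: sum = 1 + 5 + 7 + 17 + 35 + 85 + 119 = 269
Since 269 < 595, 595 is deficient.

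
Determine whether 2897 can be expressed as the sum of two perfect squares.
31² + 44² (a=31, b=44)

Factorization: 2897 = 2897
By Fermat: n is sum of two squares iff every prime p ≡ 3 (mod 4) appears to even power.
All primes ≡ 3 (mod 4) appear to even power.
Search a = 0, 1, 2, … for 2897 - a² a perfect square: first hit at a = 31: 2897 - 961 = 1936 = 44².
2897 = 31² + 44² = 961 + 1936 ✓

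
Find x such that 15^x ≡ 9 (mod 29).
18

Baby-step giant-step with step n = ⌈√29⌉ = 6.
Baby steps 15^j mod 29 (j:value) for j=0..5: 0:1, 1:15, 2:22, 3:11, 4:20, 5:10.
Giant-step multiplier: 15^(-6) ≡ 15^(28-6) = 15^22 ≡ 6 (mod 29).
Giant steps γ_i = 9·6^i mod 29: γ_0=9, γ_1=25, γ_2=5, γ_3=1 (in table at j=0).
x = i·n + j = 3·6 + 0 = 18.
Check: 15^18 ≡ 9 (mod 29).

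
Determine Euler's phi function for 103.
102

103 = 103
φ(n) = n × ∏(1 - 1/p) for each prime p dividing n
φ(103) = 103 × (1 - 1/103) = 102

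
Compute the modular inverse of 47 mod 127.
100

gcd(47, 127) = 1, so the inverse exists.
Extended Euclidean algorithm on (127, 47):
127 = 2 × 47 + 33  ⟹  33 = (1)·127 + (-2)·47
47 = 1 × 33 + 14  ⟹  14 = (-1)·127 + (3)·47
33 = 2 × 14 + 5  ⟹  5 = (3)·127 + (-8)·47
14 = 2 × 5 + 4  ⟹  4 = (-7)·127 + (19)·47
5 = 1 × 4 + 1  ⟹  1 = (10)·127 + (-27)·47
So (-27)·47 ≡ 1 (mod 127), i.e. 47^(-1) ≡ -27 ≡ 100 (mod 127).
Check: 47 × 100 = 4700 ≡ 1 (mod 127)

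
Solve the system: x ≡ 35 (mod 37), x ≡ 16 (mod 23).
775

Using Chinese Remainder Theorem:
M = 37 × 23 = 851
M1 = 23, M2 = 37
y1 = 23^(-1) mod 37 = 29
y2 = 37^(-1) mod 23 = 5
x = (35×23×29 + 16×37×5) mod 851 = 775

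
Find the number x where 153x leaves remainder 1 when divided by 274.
197

gcd(153, 274) = 1, so the inverse exists.
Extended Euclidean algorithm on (274, 153):
274 = 1 × 153 + 121  ⟹  121 = (1)·274 + (-1)·153
153 = 1 × 121 + 32  ⟹  32 = (-1)·274 + (2)·153
121 = 3 × 32 + 25  ⟹  25 = (4)·274 + (-7)·153
32 = 1 × 25 + 7  ⟹  7 = (-5)·274 + (9)·153
25 = 3 × 7 + 4  ⟹  4 = (19)·274 + (-34)·153
7 = 1 × 4 + 3  ⟹  3 = (-24)·274 + (43)·153
4 = 1 × 3 + 1  ⟹  1 = (43)·274 + (-77)·153
So (-77)·153 ≡ 1 (mod 274), i.e. 153^(-1) ≡ -77 ≡ 197 (mod 274).
Check: 153 × 197 = 30141 ≡ 1 (mod 274)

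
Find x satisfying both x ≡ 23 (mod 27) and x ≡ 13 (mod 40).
293

Using Chinese Remainder Theorem:
M = 27 × 40 = 1080
M1 = 40, M2 = 27
y1 = 40^(-1) mod 27 = 25
y2 = 27^(-1) mod 40 = 3
x = (23×40×25 + 13×27×3) mod 1080 = 293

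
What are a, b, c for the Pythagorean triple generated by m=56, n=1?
(3135, 112, 3137)

Euclid's formula: a = m² - n², b = 2mn, c = m² + n²
m = 56, n = 1
a = 56² - 1² = 3136 - 1 = 3135
b = 2 × 56 × 1 = 112
c = 56² + 1² = 3136 + 1 = 3137
Verification: 3135² + 112² = 9828225 + 12544 = 9840769 = 3137² ✓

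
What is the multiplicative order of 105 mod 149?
4

149 is prime, so ord(105) divides φ(149) = 148.
Divisors of 148: 1, 2, 4, 37, 74, 148.
Repeated squaring: 105^1 ≡ 105, 105^2 ≡ 148, 105^4 ≡ 1, 105^8 ≡ 1, 105^16 ≡ 1, 105^32 ≡ 1, 105^64 ≡ 1, 105^128 ≡ 1 (mod 149).
Test 105^d mod 149 for each divisor d in increasing order:
105^1 ≡ 105
105^2 ≡ 148
105^4 ≡ 1  ← first divisor giving 1
The order is 4.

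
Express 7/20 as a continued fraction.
[0; 2, 1, 6]

Euclidean algorithm steps:
7 = 0 × 20 + 7
20 = 2 × 7 + 6
7 = 1 × 6 + 1
6 = 6 × 1 + 0
Continued fraction: [0; 2, 1, 6]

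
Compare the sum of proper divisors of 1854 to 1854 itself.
abundant

Proper divisors of 1854: sum = 1 + 2 + 3 + 6 + 9 + 18 + 103 + 206 + 309 + 618 + 927 = 2202
Since 2202 > 1854, 1854 is abundant.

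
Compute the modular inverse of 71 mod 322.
127

gcd(71, 322) = 1, so the inverse exists.
Extended Euclidean algorithm on (322, 71):
322 = 4 × 71 + 38  ⟹  38 = (1)·322 + (-4)·71
71 = 1 × 38 + 33  ⟹  33 = (-1)·322 + (5)·71
38 = 1 × 33 + 5  ⟹  5 = (2)·322 + (-9)·71
33 = 6 × 5 + 3  ⟹  3 = (-13)·322 + (59)·71
5 = 1 × 3 + 2  ⟹  2 = (15)·322 + (-68)·71
3 = 1 × 2 + 1  ⟹  1 = (-28)·322 + (127)·71
So (127)·71 ≡ 1 (mod 322), i.e. 71^(-1) ≡ 127 (mod 322).
Check: 71 × 127 = 9017 ≡ 1 (mod 322)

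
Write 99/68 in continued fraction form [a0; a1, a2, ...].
[1; 2, 5, 6]

Euclidean algorithm steps:
99 = 1 × 68 + 31
68 = 2 × 31 + 6
31 = 5 × 6 + 1
6 = 6 × 1 + 0
Continued fraction: [1; 2, 5, 6]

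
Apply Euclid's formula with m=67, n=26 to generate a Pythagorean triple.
(3813, 3484, 5165)

Euclid's formula: a = m² - n², b = 2mn, c = m² + n²
m = 67, n = 26
a = 67² - 26² = 4489 - 676 = 3813
b = 2 × 67 × 26 = 3484
c = 67² + 26² = 4489 + 676 = 5165
Verification: 3813² + 3484² = 14538969 + 12138256 = 26677225 = 5165² ✓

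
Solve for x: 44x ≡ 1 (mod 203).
60

gcd(44, 203) = 1, so the inverse exists.
Extended Euclidean algorithm on (203, 44):
203 = 4 × 44 + 27  ⟹  27 = (1)·203 + (-4)·44
44 = 1 × 27 + 17  ⟹  17 = (-1)·203 + (5)·44
27 = 1 × 17 + 10  ⟹  10 = (2)·203 + (-9)·44
17 = 1 × 10 + 7  ⟹  7 = (-3)·203 + (14)·44
10 = 1 × 7 + 3  ⟹  3 = (5)·203 + (-23)·44
7 = 2 × 3 + 1  ⟹  1 = (-13)·203 + (60)·44
So (60)·44 ≡ 1 (mod 203), i.e. 44^(-1) ≡ 60 (mod 203).
Check: 44 × 60 = 2640 ≡ 1 (mod 203)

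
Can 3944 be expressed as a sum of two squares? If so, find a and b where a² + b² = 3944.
10² + 62² (a=10, b=62)

Factorization: 3944 = 2^3 × 17 × 29
By Fermat: n is sum of two squares iff every prime p ≡ 3 (mod 4) appears to even power.
All primes ≡ 3 (mod 4) appear to even power.
Search a = 0, 1, 2, … for 3944 - a² a perfect square: first hit at a = 10: 3944 - 100 = 3844 = 62².
3944 = 10² + 62² = 100 + 3844 ✓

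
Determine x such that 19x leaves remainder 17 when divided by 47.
x ≡ 38 (mod 47)

gcd(19, 47) = 1, which divides 17, so solutions exist.
Find 19^(-1) mod 47 by the extended Euclidean algorithm:
47 = 2 × 19 + 9  ⟹  9 = (1)·47 + (-2)·19
19 = 2 × 9 + 1  ⟹  1 = (-2)·47 + (5)·19
So (5)·19 ≡ 1 (mod 47), i.e. 19^(-1) ≡ 5 (mod 47).
x ≡ 5 × 17 = 85 ≡ 38 (mod 47).
Check: 19 × 38 = 722 ≡ 17 (mod 47).
Unique solution: x ≡ 38 (mod 47)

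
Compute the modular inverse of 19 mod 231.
73

gcd(19, 231) = 1, so the inverse exists.
Extended Euclidean algorithm on (231, 19):
231 = 12 × 19 + 3  ⟹  3 = (1)·231 + (-12)·19
19 = 6 × 3 + 1  ⟹  1 = (-6)·231 + (73)·19
So (73)·19 ≡ 1 (mod 231), i.e. 19^(-1) ≡ 73 (mod 231).
Check: 19 × 73 = 1387 ≡ 1 (mod 231)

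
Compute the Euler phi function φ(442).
192

442 = 2 × 13 × 17
φ(n) = n × ∏(1 - 1/p) for each prime p dividing n
φ(442) = 442 × (1 - 1/2) × (1 - 1/13) × (1 - 1/17) = 192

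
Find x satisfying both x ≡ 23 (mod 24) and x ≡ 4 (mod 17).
191

Using Chinese Remainder Theorem:
M = 24 × 17 = 408
M1 = 17, M2 = 24
y1 = 17^(-1) mod 24 = 17
y2 = 24^(-1) mod 17 = 5
x = (23×17×17 + 4×24×5) mod 408 = 191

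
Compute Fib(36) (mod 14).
10

Matrix identity: Q^n = [[F_(n+1), F_n], [F_n, F_(n-1)]] with Q = [[1,1],[1,0]].
n = 36 = 100100₂. Square-and-multiply, entries mod 14:
Q^1 = [[1,1],[1,0]]
Q^2 = (Q^1)² = [[2,1],[1,1]]
Q^4 = (Q^2)² = [[5,3],[3,2]]
Q^9 = (Q^4)²·Q = [[13,6],[6,7]]
Q^18 = (Q^9)² = [[9,8],[8,1]]
Q^36 = (Q^18)² = [[5,10],[10,9]]
F_36 mod 14 = Q^36[0][1] = 10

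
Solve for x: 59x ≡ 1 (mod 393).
20

gcd(59, 393) = 1, so the inverse exists.
Extended Euclidean algorithm on (393, 59):
393 = 6 × 59 + 39  ⟹  39 = (1)·393 + (-6)·59
59 = 1 × 39 + 20  ⟹  20 = (-1)·393 + (7)·59
39 = 1 × 20 + 19  ⟹  19 = (2)·393 + (-13)·59
20 = 1 × 19 + 1  ⟹  1 = (-3)·393 + (20)·59
So (20)·59 ≡ 1 (mod 393), i.e. 59^(-1) ≡ 20 (mod 393).
Check: 59 × 20 = 1180 ≡ 1 (mod 393)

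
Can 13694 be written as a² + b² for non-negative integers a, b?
Not possible

Factorization: 13694 = 2 × 41 × 167
By Fermat: n is sum of two squares iff every prime p ≡ 3 (mod 4) appears to even power.
Prime(s) ≡ 3 (mod 4) with odd exponent: [(167, 1)]
Therefore 13694 cannot be expressed as a² + b².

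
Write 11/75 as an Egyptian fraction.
1/7 + 1/263 + 1/138075

Greedy algorithm:
11/75: ceiling(75/11) = 7, use 1/7
2/525: ceiling(525/2) = 263, use 1/263
1/138075: ceiling(138075/1) = 138075, use 1/138075
Result: 11/75 = 1/7 + 1/263 + 1/138075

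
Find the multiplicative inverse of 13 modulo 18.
7

gcd(13, 18) = 1, so the inverse exists.
Extended Euclidean algorithm on (18, 13):
18 = 1 × 13 + 5  ⟹  5 = (1)·18 + (-1)·13
13 = 2 × 5 + 3  ⟹  3 = (-2)·18 + (3)·13
5 = 1 × 3 + 2  ⟹  2 = (3)·18 + (-4)·13
3 = 1 × 2 + 1  ⟹  1 = (-5)·18 + (7)·13
So (7)·13 ≡ 1 (mod 18), i.e. 13^(-1) ≡ 7 (mod 18).
Check: 13 × 7 = 91 ≡ 1 (mod 18)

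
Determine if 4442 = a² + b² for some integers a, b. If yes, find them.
31² + 59² (a=31, b=59)

Factorization: 4442 = 2 × 2221
By Fermat: n is sum of two squares iff every prime p ≡ 3 (mod 4) appears to even power.
All primes ≡ 3 (mod 4) appear to even power.
Search a = 0, 1, 2, … for 4442 - a² a perfect square: first hit at a = 31: 4442 - 961 = 3481 = 59².
4442 = 31² + 59² = 961 + 3481 ✓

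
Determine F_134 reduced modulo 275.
212

Matrix identity: Q^n = [[F_(n+1), F_n], [F_n, F_(n-1)]] with Q = [[1,1],[1,0]].
n = 134 = 10000110₂. Square-and-multiply, entries mod 275:
Q^1 = [[1,1],[1,0]]
Q^2 = (Q^1)² = [[2,1],[1,1]]
Q^4 = (Q^2)² = [[5,3],[3,2]]
Q^8 = (Q^4)² = [[34,21],[21,13]]
Q^16 = (Q^8)² = [[222,162],[162,60]]
Q^33 = (Q^16)²·Q = [[212,178],[178,34]]
Q^67 = (Q^33)²·Q = [[241,178],[178,63]]
Q^134 = (Q^67)² = [[115,212],[212,178]]
F_134 mod 275 = Q^134[0][1] = 212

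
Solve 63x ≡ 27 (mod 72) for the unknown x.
x ≡ 5 (mod 8)

gcd(63, 72) = 9, which divides 27, so solutions exist.
Divide through by 9: 7x ≡ 3 (mod 8).
Find 7^(-1) mod 8 by the extended Euclidean algorithm:
8 = 1 × 7 + 1  ⟹  1 = (1)·8 + (-1)·7
So (-1)·7 ≡ 1 (mod 8), i.e. 7^(-1) ≡ -1 ≡ 7 (mod 8).
x ≡ 7 × 3 = 21 ≡ 5 (mod 8).
Check: 63 × 5 = 315 ≡ 27 (mod 72).
x ≡ 5 (mod 8), giving 9 solutions mod 72.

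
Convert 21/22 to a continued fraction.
[0; 1, 21]

Euclidean algorithm steps:
21 = 0 × 22 + 21
22 = 1 × 21 + 1
21 = 21 × 1 + 0
Continued fraction: [0; 1, 21]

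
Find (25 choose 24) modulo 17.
8

Using Lucas' theorem:
Write n=25 and k=24 in base 17:
n in base 17: [1, 8]
k in base 17: [1, 7]
C(25,24) mod 17 = ∏ C(n_i, k_i) mod 17
Digit binomials (mod 17): C(1,1) = 1; C(8,7) = 8
Product: 1 × 8 = 8 ≡ 8 (mod 17)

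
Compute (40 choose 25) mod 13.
0

Using Lucas' theorem:
Write n=40 and k=25 in base 13:
n in base 13: [3, 1]
k in base 13: [1, 12]
C(40,25) mod 13 = ∏ C(n_i, k_i) mod 13
Digit binomials (mod 13): C(3,1) = 3; C(1,12) = 0 (k_i > n_i)
Product: 3 × 0 = 0 ≡ 0 (mod 13)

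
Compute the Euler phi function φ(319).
280

319 = 11 × 29
φ(n) = n × ∏(1 - 1/p) for each prime p dividing n
φ(319) = 319 × (1 - 1/11) × (1 - 1/29) = 280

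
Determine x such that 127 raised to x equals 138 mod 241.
237

Baby-step giant-step with step n = ⌈√241⌉ = 16.
Baby steps 127^j mod 241 (j:value) for j=0..15: 0:1, 1:127, 2:223, 3:124, 4:83, 5:178, 6:193, 7:170, 8:141, 9:73, 10:113, 11:132, 12:135, 13:34, 14:221, 15:111.
Giant-step multiplier: 127^(-16) ≡ 127^(240-16) = 127^224 ≡ 160 (mod 241).
Giant steps γ_i = 138·160^i mod 241: γ_0=138, γ_1=149, γ_2=222, γ_3=93, γ_4=179, γ_5=202, γ_6=26, γ_7=63, γ_8=199, γ_9=28, γ_10=142, γ_11=66, γ_12=197, γ_13=190, γ_14=34 (in table at j=13).
x = i·n + j = 14·16 + 13 = 237.
Check: 127^237 ≡ 138 (mod 241).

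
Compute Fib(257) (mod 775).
512

Matrix identity: Q^n = [[F_(n+1), F_n], [F_n, F_(n-1)]] with Q = [[1,1],[1,0]].
n = 257 = 100000001₂. Square-and-multiply, entries mod 775:
Q^1 = [[1,1],[1,0]]
Q^2 = (Q^1)² = [[2,1],[1,1]]
Q^4 = (Q^2)² = [[5,3],[3,2]]
Q^8 = (Q^4)² = [[34,21],[21,13]]
Q^16 = (Q^8)² = [[47,212],[212,610]]
Q^32 = (Q^16)² = [[653,559],[559,94]]
Q^64 = (Q^32)² = [[315,623],[623,467]]
Q^128 = (Q^64)² = [[654,486],[486,168]]
Q^257 = (Q^128)²·Q = [[104,512],[512,367]]
F_257 mod 775 = Q^257[0][1] = 512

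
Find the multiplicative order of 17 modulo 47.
23

47 is prime, so ord(17) divides φ(47) = 46.
Divisors of 46: 1, 2, 23, 46.
Repeated squaring: 17^1 ≡ 17, 17^2 ≡ 7, 17^4 ≡ 2, 17^8 ≡ 4, 17^16 ≡ 16, 17^32 ≡ 21 (mod 47).
Test 17^d mod 47 for each divisor d in increasing order:
17^1 ≡ 17
17^2 ≡ 7
17^23 = 17^16·17^4·17^2·17^1 ≡ 1  ← first divisor giving 1
The order is 23.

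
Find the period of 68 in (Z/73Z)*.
72

73 is prime, so ord(68) divides φ(73) = 72.
Divisors of 72: 1, 2, 3, 4, 6, 8, 9, 12, 18, 24, 36, 72.
Repeated squaring: 68^1 ≡ 68, 68^2 ≡ 25, 68^4 ≡ 41, 68^8 ≡ 2, 68^16 ≡ 4, 68^32 ≡ 16, 68^64 ≡ 37 (mod 73).
Test 68^d mod 73 for each divisor d in increasing order:
68^1 ≡ 68
68^2 ≡ 25
68^3 = 68^2·68^1 ≡ 21
68^4 ≡ 41
68^6 = 68^4·68^2 ≡ 3
68^8 ≡ 2
68^9 = 68^8·68^1 ≡ 63
68^12 = 68^8·68^4 ≡ 9
68^18 = 68^16·68^2 ≡ 27
68^24 = 68^16·68^8 ≡ 8
68^36 = 68^32·68^4 ≡ 72
68^72 = 68^64·68^8 ≡ 1  ← first divisor giving 1
The order is 72.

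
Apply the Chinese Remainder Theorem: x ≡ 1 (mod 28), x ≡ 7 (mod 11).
29

Using Chinese Remainder Theorem:
M = 28 × 11 = 308
M1 = 11, M2 = 28
y1 = 11^(-1) mod 28 = 23
y2 = 28^(-1) mod 11 = 2
x = (1×11×23 + 7×28×2) mod 308 = 29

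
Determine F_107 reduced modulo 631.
527

Matrix identity: Q^n = [[F_(n+1), F_n], [F_n, F_(n-1)]] with Q = [[1,1],[1,0]].
n = 107 = 1101011₂. Square-and-multiply, entries mod 631:
Q^1 = [[1,1],[1,0]]
Q^3 = (Q^1)²·Q = [[3,2],[2,1]]
Q^6 = (Q^3)² = [[13,8],[8,5]]
Q^13 = (Q^6)²·Q = [[377,233],[233,144]]
Q^26 = (Q^13)² = [[177,241],[241,567]]
Q^53 = (Q^26)²·Q = [[539,439],[439,100]]
Q^107 = (Q^53)²·Q = [[253,527],[527,357]]
F_107 mod 631 = Q^107[0][1] = 527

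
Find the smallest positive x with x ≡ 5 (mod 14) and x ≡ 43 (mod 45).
313

Using Chinese Remainder Theorem:
M = 14 × 45 = 630
M1 = 45, M2 = 14
y1 = 45^(-1) mod 14 = 5
y2 = 14^(-1) mod 45 = 29
x = (5×45×5 + 43×14×29) mod 630 = 313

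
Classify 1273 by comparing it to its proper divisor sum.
deficient

Proper divisors of 1273: sum = 1 + 19 + 67 = 87
Since 87 < 1273, 1273 is deficient.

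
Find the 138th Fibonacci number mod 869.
813

Matrix identity: Q^n = [[F_(n+1), F_n], [F_n, F_(n-1)]] with Q = [[1,1],[1,0]].
n = 138 = 10001010₂. Square-and-multiply, entries mod 869:
Q^1 = [[1,1],[1,0]]
Q^2 = (Q^1)² = [[2,1],[1,1]]
Q^4 = (Q^2)² = [[5,3],[3,2]]
Q^8 = (Q^4)² = [[34,21],[21,13]]
Q^17 = (Q^8)²·Q = [[846,728],[728,118]]
Q^34 = (Q^17)² = [[423,509],[509,783]]
Q^69 = (Q^34)²·Q = [[374,34],[34,340]]
Q^138 = (Q^69)² = [[254,813],[813,310]]
F_138 mod 869 = Q^138[0][1] = 813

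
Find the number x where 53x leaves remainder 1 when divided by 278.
21

gcd(53, 278) = 1, so the inverse exists.
Extended Euclidean algorithm on (278, 53):
278 = 5 × 53 + 13  ⟹  13 = (1)·278 + (-5)·53
53 = 4 × 13 + 1  ⟹  1 = (-4)·278 + (21)·53
So (21)·53 ≡ 1 (mod 278), i.e. 53^(-1) ≡ 21 (mod 278).
Check: 53 × 21 = 1113 ≡ 1 (mod 278)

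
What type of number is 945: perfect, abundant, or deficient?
abundant

Proper divisors of 945: sum = 1 + 3 + 5 + 7 + 9 + 15 + 21 + 27 + 35 + 45 + 63 + 105 + 135 + 189 + 315 = 975
Since 975 > 945, 945 is abundant.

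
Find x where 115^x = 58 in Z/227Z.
181

Baby-step giant-step with step n = ⌈√227⌉ = 16.
Baby steps 115^j mod 227 (j:value) for j=0..15: 0:1, 1:115, 2:59, 3:202, 4:76, 5:114, 6:171, 7:143, 8:101, 9:38, 10:57, 11:199, 12:185, 13:164, 14:19, 15:142.
Giant-step multiplier: 115^(-16) ≡ 115^(226-16) = 115^210 ≡ 81 (mod 227).
Giant steps γ_i = 58·81^i mod 227: γ_0=58, γ_1=158, γ_2=86, γ_3=156, γ_4=151, γ_5=200, γ_6=83, γ_7=140, γ_8=217, γ_9=98, γ_10=220, γ_11=114 (in table at j=5).
x = i·n + j = 11·16 + 5 = 181.
Check: 115^181 ≡ 58 (mod 227).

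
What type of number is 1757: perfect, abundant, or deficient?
deficient

Proper divisors of 1757: sum = 1 + 7 + 251 = 259
Since 259 < 1757, 1757 is deficient.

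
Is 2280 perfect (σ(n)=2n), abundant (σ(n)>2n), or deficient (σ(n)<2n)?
abundant

Proper divisors of 2280: sum = 1 + 2 + 3 + 4 + 5 + 6 + 8 + 10 + ... + 456 + 570 + 760 + 1140 (31 divisors) = 4920
Since 4920 > 2280, 2280 is abundant.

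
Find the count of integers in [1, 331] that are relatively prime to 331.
330

331 = 331
φ(n) = n × ∏(1 - 1/p) for each prime p dividing n
φ(331) = 331 × (1 - 1/331) = 330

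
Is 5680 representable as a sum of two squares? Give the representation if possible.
Not possible

Factorization: 5680 = 2^4 × 5 × 71
By Fermat: n is sum of two squares iff every prime p ≡ 3 (mod 4) appears to even power.
Prime(s) ≡ 3 (mod 4) with odd exponent: [(71, 1)]
Therefore 5680 cannot be expressed as a² + b².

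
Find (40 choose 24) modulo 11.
8

Using Lucas' theorem:
Write n=40 and k=24 in base 11:
n in base 11: [3, 7]
k in base 11: [2, 2]
C(40,24) mod 11 = ∏ C(n_i, k_i) mod 11
Digit binomials (mod 11): C(3,2) = 3; C(7,2) = 21 ≡ 10
Product: 3 × 10 = 30 ≡ 8 (mod 11)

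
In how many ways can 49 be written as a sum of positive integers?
173525

p(n) counts ways to write n as a sum of positive integers (order ignored).
Euler's pentagonal recurrence: p(k) = p(k-1) + p(k-2) - p(k-5) - p(k-7) + p(k-12) + p(k-15) - ... (offsets j(3j∓1)/2, signs ++--, p(0)=1, p(<0)=0).
DP table for k = 0..48: p(0)=1, p(1)=1, p(2)=2, p(3)=3, p(4)=5, p(5)=7, p(6)=11, p(7)=15, p(8)=22, p(9)=30, p(10)=42, p(11)=56, p(12)=77, p(13)=101, p(14)=135, p(15)=176, p(16)=231, p(17)=297, p(18)=385, p(19)=490, p(20)=627, p(21)=792, p(22)=1002, p(23)=1255, p(24)=1575, p(25)=1958, p(26)=2436, p(27)=3010, p(28)=3718, p(29)=4565, p(30)=5604, p(31)=6842, p(32)=8349, p(33)=10143, p(34)=12310, p(35)=14883, p(36)=17977, p(37)=21637, p(38)=26015, p(39)=31185, p(40)=37338, p(41)=44583, p(42)=53174, p(43)=63261, p(44)=75175, p(45)=89134, p(46)=105558, p(47)=124754, p(48)=147273.
Final step: p(49) = p(48) + p(47) - p(44) - p(42) + p(37) + p(34) - p(27) - p(23) + p(14) + p(9)
= 147273 + 124754 - 75175 - 53174 + 21637 + 12310 - 3010 - 1255 + 135 + 30
= 173525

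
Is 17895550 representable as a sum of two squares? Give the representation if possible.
Not possible

Factorization: 17895550 = 2 × 5^2 × 71^3
By Fermat: n is sum of two squares iff every prime p ≡ 3 (mod 4) appears to even power.
Prime(s) ≡ 3 (mod 4) with odd exponent: [(71, 3)]
Therefore 17895550 cannot be expressed as a² + b².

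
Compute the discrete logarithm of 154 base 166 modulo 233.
13

Baby-step giant-step with step n = ⌈√233⌉ = 16.
Baby steps 166^j mod 233 (j:value) for j=0..15: 0:1, 1:166, 2:62, 3:40, 4:116, 5:150, 6:202, 7:213, 8:175, 9:158, 10:132, 11:10, 12:29, 13:154, 14:167, 15:228.
h = 154 is already in the table at j=13, so x = 13.
Check: 166^13 ≡ 154 (mod 233).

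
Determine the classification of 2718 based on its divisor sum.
abundant

Proper divisors of 2718: sum = 1 + 2 + 3 + 6 + 9 + 18 + 151 + 302 + 453 + 906 + 1359 = 3210
Since 3210 > 2718, 2718 is abundant.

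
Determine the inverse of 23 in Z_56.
39

gcd(23, 56) = 1, so the inverse exists.
Extended Euclidean algorithm on (56, 23):
56 = 2 × 23 + 10  ⟹  10 = (1)·56 + (-2)·23
23 = 2 × 10 + 3  ⟹  3 = (-2)·56 + (5)·23
10 = 3 × 3 + 1  ⟹  1 = (7)·56 + (-17)·23
So (-17)·23 ≡ 1 (mod 56), i.e. 23^(-1) ≡ -17 ≡ 39 (mod 56).
Check: 23 × 39 = 897 ≡ 1 (mod 56)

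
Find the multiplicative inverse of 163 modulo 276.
127

gcd(163, 276) = 1, so the inverse exists.
Extended Euclidean algorithm on (276, 163):
276 = 1 × 163 + 113  ⟹  113 = (1)·276 + (-1)·163
163 = 1 × 113 + 50  ⟹  50 = (-1)·276 + (2)·163
113 = 2 × 50 + 13  ⟹  13 = (3)·276 + (-5)·163
50 = 3 × 13 + 11  ⟹  11 = (-10)·276 + (17)·163
13 = 1 × 11 + 2  ⟹  2 = (13)·276 + (-22)·163
11 = 5 × 2 + 1  ⟹  1 = (-75)·276 + (127)·163
So (127)·163 ≡ 1 (mod 276), i.e. 163^(-1) ≡ 127 (mod 276).
Check: 163 × 127 = 20701 ≡ 1 (mod 276)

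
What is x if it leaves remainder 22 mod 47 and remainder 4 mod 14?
116

Using Chinese Remainder Theorem:
M = 47 × 14 = 658
M1 = 14, M2 = 47
y1 = 14^(-1) mod 47 = 37
y2 = 47^(-1) mod 14 = 3
x = (22×14×37 + 4×47×3) mod 658 = 116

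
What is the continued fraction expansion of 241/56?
[4; 3, 3, 2, 2]

Euclidean algorithm steps:
241 = 4 × 56 + 17
56 = 3 × 17 + 5
17 = 3 × 5 + 2
5 = 2 × 2 + 1
2 = 2 × 1 + 0
Continued fraction: [4; 3, 3, 2, 2]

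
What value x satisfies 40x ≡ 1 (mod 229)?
63

gcd(40, 229) = 1, so the inverse exists.
Extended Euclidean algorithm on (229, 40):
229 = 5 × 40 + 29  ⟹  29 = (1)·229 + (-5)·40
40 = 1 × 29 + 11  ⟹  11 = (-1)·229 + (6)·40
29 = 2 × 11 + 7  ⟹  7 = (3)·229 + (-17)·40
11 = 1 × 7 + 4  ⟹  4 = (-4)·229 + (23)·40
7 = 1 × 4 + 3  ⟹  3 = (7)·229 + (-40)·40
4 = 1 × 3 + 1  ⟹  1 = (-11)·229 + (63)·40
So (63)·40 ≡ 1 (mod 229), i.e. 40^(-1) ≡ 63 (mod 229).
Check: 40 × 63 = 2520 ≡ 1 (mod 229)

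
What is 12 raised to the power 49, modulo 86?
80

Repeated squaring. Binary of 49 = 110001.
12^1 ≡ 12 (mod 86); 12^2 ≡ 58 (mod 86); 12^4 ≡ 10 (mod 86); 12^8 ≡ 14 (mod 86); 12^16 ≡ 24 (mod 86); 12^32 ≡ 60 (mod 86)
12^49 = 12^1 × 12^16 × 12^32 ≡ 80 (mod 86)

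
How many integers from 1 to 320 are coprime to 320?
128

320 = 2^6 × 5
φ(n) = n × ∏(1 - 1/p) for each prime p dividing n
φ(320) = 320 × (1 - 1/2) × (1 - 1/5) = 128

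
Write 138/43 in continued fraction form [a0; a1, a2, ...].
[3; 4, 1, 3, 2]

Euclidean algorithm steps:
138 = 3 × 43 + 9
43 = 4 × 9 + 7
9 = 1 × 7 + 2
7 = 3 × 2 + 1
2 = 2 × 1 + 0
Continued fraction: [3; 4, 1, 3, 2]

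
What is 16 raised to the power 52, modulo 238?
86

Repeated squaring. Binary of 52 = 110100.
16^1 ≡ 16 (mod 238); 16^2 ≡ 18 (mod 238); 16^4 ≡ 86 (mod 238); 16^8 ≡ 18 (mod 238); 16^16 ≡ 86 (mod 238); 16^32 ≡ 18 (mod 238)
16^52 = 16^4 × 16^16 × 16^32 ≡ 86 (mod 238)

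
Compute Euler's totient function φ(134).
66

134 = 2 × 67
φ(n) = n × ∏(1 - 1/p) for each prime p dividing n
φ(134) = 134 × (1 - 1/2) × (1 - 1/67) = 66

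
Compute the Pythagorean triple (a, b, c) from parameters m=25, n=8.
(561, 400, 689)

Euclid's formula: a = m² - n², b = 2mn, c = m² + n²
m = 25, n = 8
a = 25² - 8² = 625 - 64 = 561
b = 2 × 25 × 8 = 400
c = 25² + 8² = 625 + 64 = 689
Verification: 561² + 400² = 314721 + 160000 = 474721 = 689² ✓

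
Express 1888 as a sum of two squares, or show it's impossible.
Not possible

Factorization: 1888 = 2^5 × 59
By Fermat: n is sum of two squares iff every prime p ≡ 3 (mod 4) appears to even power.
Prime(s) ≡ 3 (mod 4) with odd exponent: [(59, 1)]
Therefore 1888 cannot be expressed as a² + b².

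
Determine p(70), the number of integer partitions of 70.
4087968

p(n) counts ways to write n as a sum of positive integers (order ignored).
Euler's pentagonal recurrence: p(k) = p(k-1) + p(k-2) - p(k-5) - p(k-7) + p(k-12) + p(k-15) - ... (offsets j(3j∓1)/2, signs ++--, p(0)=1, p(<0)=0).
DP table for k = 0..69: p(0)=1, p(1)=1, p(2)=2, p(3)=3, p(4)=5, p(5)=7, p(6)=11, p(7)=15, p(8)=22, p(9)=30, p(10)=42, p(11)=56, p(12)=77, p(13)=101, p(14)=135, p(15)=176, p(16)=231, p(17)=297, p(18)=385, p(19)=490, p(20)=627, p(21)=792, p(22)=1002, p(23)=1255, p(24)=1575, p(25)=1958, p(26)=2436, p(27)=3010, p(28)=3718, p(29)=4565, p(30)=5604, p(31)=6842, p(32)=8349, p(33)=10143, p(34)=12310, p(35)=14883, p(36)=17977, p(37)=21637, p(38)=26015, p(39)=31185, p(40)=37338, p(41)=44583, p(42)=53174, p(43)=63261, p(44)=75175, p(45)=89134, p(46)=105558, p(47)=124754, p(48)=147273, p(49)=173525, p(50)=204226, p(51)=239943, p(52)=281589, p(53)=329931, p(54)=386155, p(55)=451276, p(56)=526823, p(57)=614154, p(58)=715220, p(59)=831820, p(60)=966467, p(61)=1121505, p(62)=1300156, p(63)=1505499, p(64)=1741630, p(65)=2012558, p(66)=2323520, p(67)=2679689, p(68)=3087735, p(69)=3554345.
Final step: p(70) = p(69) + p(68) - p(65) - p(63) + p(58) + p(55) - p(48) - p(44) + p(35) + p(30) - p(19) - p(13) + p(0)
= 3554345 + 3087735 - 2012558 - 1505499 + 715220 + 451276 - 147273 - 75175 + 14883 + 5604 - 490 - 101 + 1
= 4087968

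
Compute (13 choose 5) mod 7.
6

Using Lucas' theorem:
Write n=13 and k=5 in base 7:
n in base 7: [1, 6]
k in base 7: [0, 5]
C(13,5) mod 7 = ∏ C(n_i, k_i) mod 7
Digit binomials (mod 7): C(1,0) = 1; C(6,5) = 6
Product: 1 × 6 = 6 ≡ 6 (mod 7)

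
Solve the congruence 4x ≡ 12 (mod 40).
x ≡ 3 (mod 10)

gcd(4, 40) = 4, which divides 12, so solutions exist.
Divide through by 4: x ≡ 3 (mod 10).
The coefficient of x is now 1, so x ≡ 3 (mod 10).
Check: 4 × 3 = 12 ≡ 12 (mod 40).
x ≡ 3 (mod 10), giving 4 solutions mod 40.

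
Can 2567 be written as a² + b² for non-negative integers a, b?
Not possible

Factorization: 2567 = 17 × 151
By Fermat: n is sum of two squares iff every prime p ≡ 3 (mod 4) appears to even power.
Prime(s) ≡ 3 (mod 4) with odd exponent: [(151, 1)]
Therefore 2567 cannot be expressed as a² + b².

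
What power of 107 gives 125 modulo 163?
153

Baby-step giant-step with step n = ⌈√163⌉ = 13.
Baby steps 107^j mod 163 (j:value) for j=0..12: 0:1, 1:107, 2:39, 3:98, 4:54, 5:73, 6:150, 7:76, 8:145, 9:30, 10:113, 11:29, 12:6.
Giant-step multiplier: 107^(-13) ≡ 107^(162-13) = 107^149 ≡ 114 (mod 163).
Giant steps γ_i = 125·114^i mod 163: γ_0=125, γ_1=69, γ_2=42, γ_3=61, γ_4=108, γ_5=87, γ_6=138, γ_7=84, γ_8=122, γ_9=53, γ_10=11, γ_11=113 (in table at j=10).
x = i·n + j = 11·13 + 10 = 153.
Check: 107^153 ≡ 125 (mod 163).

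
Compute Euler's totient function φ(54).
18

54 = 2 × 3^3
φ(n) = n × ∏(1 - 1/p) for each prime p dividing n
φ(54) = 54 × (1 - 1/2) × (1 - 1/3) = 18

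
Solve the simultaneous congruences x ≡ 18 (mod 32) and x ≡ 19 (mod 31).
50

Using Chinese Remainder Theorem:
M = 32 × 31 = 992
M1 = 31, M2 = 32
y1 = 31^(-1) mod 32 = 31
y2 = 32^(-1) mod 31 = 1
x = (18×31×31 + 19×32×1) mod 992 = 50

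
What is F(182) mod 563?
8

Matrix identity: Q^n = [[F_(n+1), F_n], [F_n, F_(n-1)]] with Q = [[1,1],[1,0]].
n = 182 = 10110110₂. Square-and-multiply, entries mod 563:
Q^1 = [[1,1],[1,0]]
Q^2 = (Q^1)² = [[2,1],[1,1]]
Q^5 = (Q^2)²·Q = [[8,5],[5,3]]
Q^11 = (Q^5)²·Q = [[144,89],[89,55]]
Q^22 = (Q^11)² = [[507,258],[258,249]]
Q^45 = (Q^22)²·Q = [[138,451],[451,250]]
Q^91 = (Q^45)²·Q = [[518,60],[60,458]]
Q^182 = (Q^91)² = [[558,8],[8,550]]
F_182 mod 563 = Q^182[0][1] = 8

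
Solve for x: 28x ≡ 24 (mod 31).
x ≡ 23 (mod 31)

gcd(28, 31) = 1, which divides 24, so solutions exist.
Find 28^(-1) mod 31 by the extended Euclidean algorithm:
31 = 1 × 28 + 3  ⟹  3 = (1)·31 + (-1)·28
28 = 9 × 3 + 1  ⟹  1 = (-9)·31 + (10)·28
So (10)·28 ≡ 1 (mod 31), i.e. 28^(-1) ≡ 10 (mod 31).
x ≡ 10 × 24 = 240 ≡ 23 (mod 31).
Check: 28 × 23 = 644 ≡ 24 (mod 31).
Unique solution: x ≡ 23 (mod 31)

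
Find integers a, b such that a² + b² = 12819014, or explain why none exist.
Not possible

Factorization: 12819014 = 2 × 13 × 79^3
By Fermat: n is sum of two squares iff every prime p ≡ 3 (mod 4) appears to even power.
Prime(s) ≡ 3 (mod 4) with odd exponent: [(79, 3)]
Therefore 12819014 cannot be expressed as a² + b².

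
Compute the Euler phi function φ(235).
184

235 = 5 × 47
φ(n) = n × ∏(1 - 1/p) for each prime p dividing n
φ(235) = 235 × (1 - 1/5) × (1 - 1/47) = 184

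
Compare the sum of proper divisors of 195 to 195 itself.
deficient

Proper divisors of 195: sum = 1 + 3 + 5 + 13 + 15 + 39 + 65 = 141
Since 141 < 195, 195 is deficient.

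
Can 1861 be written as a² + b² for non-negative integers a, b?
30² + 31² (a=30, b=31)

Factorization: 1861 = 1861
By Fermat: n is sum of two squares iff every prime p ≡ 3 (mod 4) appears to even power.
All primes ≡ 3 (mod 4) appear to even power.
Search a = 0, 1, 2, … for 1861 - a² a perfect square: first hit at a = 30: 1861 - 900 = 961 = 31².
1861 = 30² + 31² = 900 + 961 ✓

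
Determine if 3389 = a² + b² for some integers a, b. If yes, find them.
5² + 58² (a=5, b=58)

Factorization: 3389 = 3389
By Fermat: n is sum of two squares iff every prime p ≡ 3 (mod 4) appears to even power.
All primes ≡ 3 (mod 4) appear to even power.
Search a = 0, 1, 2, … for 3389 - a² a perfect square: first hit at a = 5: 3389 - 25 = 3364 = 58².
3389 = 5² + 58² = 25 + 3364 ✓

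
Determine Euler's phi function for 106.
52

106 = 2 × 53
φ(n) = n × ∏(1 - 1/p) for each prime p dividing n
φ(106) = 106 × (1 - 1/2) × (1 - 1/53) = 52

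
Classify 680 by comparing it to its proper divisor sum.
abundant

Proper divisors of 680: sum = 1 + 2 + 4 + 5 + 8 + 10 + 17 + 20 + 34 + 40 + 68 + 85 + 136 + 170 + 340 = 940
Since 940 > 680, 680 is abundant.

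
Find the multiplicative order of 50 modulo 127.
21

127 is prime, so ord(50) divides φ(127) = 126.
Divisors of 126: 1, 2, 3, 6, 7, 9, 14, 18, 21, 42, 63, 126.
Repeated squaring: 50^1 ≡ 50, 50^2 ≡ 87, 50^4 ≡ 76, 50^8 ≡ 61, 50^16 ≡ 38, 50^32 ≡ 47, 50^64 ≡ 50 (mod 127).
Test 50^d mod 127 for each divisor d in increasing order:
50^1 ≡ 50
50^2 ≡ 87
50^3 = 50^2·50^1 ≡ 32
50^6 = 50^4·50^2 ≡ 8
50^7 = 50^4·50^2·50^1 ≡ 19
50^9 = 50^8·50^1 ≡ 2
50^14 = 50^8·50^4·50^2 ≡ 107
50^18 = 50^16·50^2 ≡ 4
50^21 = 50^16·50^4·50^1 ≡ 1  ← first divisor giving 1
The order is 21.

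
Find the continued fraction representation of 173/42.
[4; 8, 2, 2]

Euclidean algorithm steps:
173 = 4 × 42 + 5
42 = 8 × 5 + 2
5 = 2 × 2 + 1
2 = 2 × 1 + 0
Continued fraction: [4; 8, 2, 2]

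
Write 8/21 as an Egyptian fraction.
1/3 + 1/21

Greedy algorithm:
8/21: ceiling(21/8) = 3, use 1/3
1/21: ceiling(21/1) = 21, use 1/21
Result: 8/21 = 1/3 + 1/21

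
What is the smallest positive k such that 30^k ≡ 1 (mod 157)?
39

157 is prime, so ord(30) divides φ(157) = 156.
Divisors of 156: 1, 2, 3, 4, 6, 12, 13, 26, 39, 52, 78, 156.
Repeated squaring: 30^1 ≡ 30, 30^2 ≡ 115, 30^4 ≡ 37, 30^8 ≡ 113, 30^16 ≡ 52, 30^32 ≡ 35, 30^64 ≡ 126, 30^128 ≡ 19 (mod 157).
Test 30^d mod 157 for each divisor d in increasing order:
30^1 ≡ 30
30^2 ≡ 115
30^3 = 30^2·30^1 ≡ 153
30^4 ≡ 37
30^6 = 30^4·30^2 ≡ 16
30^12 = 30^8·30^4 ≡ 99
30^13 = 30^8·30^4·30^1 ≡ 144
30^26 = 30^16·30^8·30^2 ≡ 12
30^39 = 30^32·30^4·30^2·30^1 ≡ 1  ← first divisor giving 1
The order is 39.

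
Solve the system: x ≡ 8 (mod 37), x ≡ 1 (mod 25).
526

Using Chinese Remainder Theorem:
M = 37 × 25 = 925
M1 = 25, M2 = 37
y1 = 25^(-1) mod 37 = 3
y2 = 37^(-1) mod 25 = 23
x = (8×25×3 + 1×37×23) mod 925 = 526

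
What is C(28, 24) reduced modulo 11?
4

Using Lucas' theorem:
Write n=28 and k=24 in base 11:
n in base 11: [2, 6]
k in base 11: [2, 2]
C(28,24) mod 11 = ∏ C(n_i, k_i) mod 11
Digit binomials (mod 11): C(2,2) = 1; C(6,2) = 15 ≡ 4
Product: 1 × 4 = 4 ≡ 4 (mod 11)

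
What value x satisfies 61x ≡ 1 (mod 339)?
289

gcd(61, 339) = 1, so the inverse exists.
Extended Euclidean algorithm on (339, 61):
339 = 5 × 61 + 34  ⟹  34 = (1)·339 + (-5)·61
61 = 1 × 34 + 27  ⟹  27 = (-1)·339 + (6)·61
34 = 1 × 27 + 7  ⟹  7 = (2)·339 + (-11)·61
27 = 3 × 7 + 6  ⟹  6 = (-7)·339 + (39)·61
7 = 1 × 6 + 1  ⟹  1 = (9)·339 + (-50)·61
So (-50)·61 ≡ 1 (mod 339), i.e. 61^(-1) ≡ -50 ≡ 289 (mod 339).
Check: 61 × 289 = 17629 ≡ 1 (mod 339)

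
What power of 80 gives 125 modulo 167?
99

Baby-step giant-step with step n = ⌈√167⌉ = 13.
Baby steps 80^j mod 167 (j:value) for j=0..12: 0:1, 1:80, 2:54, 3:145, 4:77, 5:148, 6:150, 7:143, 8:84, 9:40, 10:27, 11:156, 12:122.
Giant-step multiplier: 80^(-13) ≡ 80^(166-13) = 80^153 ≡ 79 (mod 167).
Giant steps γ_i = 125·79^i mod 167: γ_0=125, γ_1=22, γ_2=68, γ_3=28, γ_4=41, γ_5=66, γ_6=37, γ_7=84 (in table at j=8).
x = i·n + j = 7·13 + 8 = 99.
Check: 80^99 ≡ 125 (mod 167).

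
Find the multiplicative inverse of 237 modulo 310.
293

gcd(237, 310) = 1, so the inverse exists.
Extended Euclidean algorithm on (310, 237):
310 = 1 × 237 + 73  ⟹  73 = (1)·310 + (-1)·237
237 = 3 × 73 + 18  ⟹  18 = (-3)·310 + (4)·237
73 = 4 × 18 + 1  ⟹  1 = (13)·310 + (-17)·237
So (-17)·237 ≡ 1 (mod 310), i.e. 237^(-1) ≡ -17 ≡ 293 (mod 310).
Check: 237 × 293 = 69441 ≡ 1 (mod 310)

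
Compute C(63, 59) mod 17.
2

Using Lucas' theorem:
Write n=63 and k=59 in base 17:
n in base 17: [3, 12]
k in base 17: [3, 8]
C(63,59) mod 17 = ∏ C(n_i, k_i) mod 17
Digit binomials (mod 17): C(3,3) = 1; C(12,8) = 495 ≡ 2
Product: 1 × 2 = 2 ≡ 2 (mod 17)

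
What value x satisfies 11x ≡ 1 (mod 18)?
5

gcd(11, 18) = 1, so the inverse exists.
Extended Euclidean algorithm on (18, 11):
18 = 1 × 11 + 7  ⟹  7 = (1)·18 + (-1)·11
11 = 1 × 7 + 4  ⟹  4 = (-1)·18 + (2)·11
7 = 1 × 4 + 3  ⟹  3 = (2)·18 + (-3)·11
4 = 1 × 3 + 1  ⟹  1 = (-3)·18 + (5)·11
So (5)·11 ≡ 1 (mod 18), i.e. 11^(-1) ≡ 5 (mod 18).
Check: 11 × 5 = 55 ≡ 1 (mod 18)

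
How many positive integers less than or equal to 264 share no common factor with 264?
80

264 = 2^3 × 3 × 11
φ(n) = n × ∏(1 - 1/p) for each prime p dividing n
φ(264) = 264 × (1 - 1/2) × (1 - 1/3) × (1 - 1/11) = 80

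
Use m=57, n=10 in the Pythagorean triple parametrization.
(3149, 1140, 3349)

Euclid's formula: a = m² - n², b = 2mn, c = m² + n²
m = 57, n = 10
a = 57² - 10² = 3249 - 100 = 3149
b = 2 × 57 × 10 = 1140
c = 57² + 10² = 3249 + 100 = 3349
Verification: 3149² + 1140² = 9916201 + 1299600 = 11215801 = 3349² ✓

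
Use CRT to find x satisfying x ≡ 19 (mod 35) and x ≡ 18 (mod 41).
264

Using Chinese Remainder Theorem:
M = 35 × 41 = 1435
M1 = 41, M2 = 35
y1 = 41^(-1) mod 35 = 6
y2 = 35^(-1) mod 41 = 34
x = (19×41×6 + 18×35×34) mod 1435 = 264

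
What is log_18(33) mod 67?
38

Baby-step giant-step with step n = ⌈√67⌉ = 9.
Baby steps 18^j mod 67 (j:value) for j=0..8: 0:1, 1:18, 2:56, 3:3, 4:54, 5:34, 6:9, 7:28, 8:35.
Giant-step multiplier: 18^(-9) ≡ 18^(66-9) = 18^57 ≡ 5 (mod 67).
Giant steps γ_i = 33·5^i mod 67: γ_0=33, γ_1=31, γ_2=21, γ_3=38, γ_4=56 (in table at j=2).
x = i·n + j = 4·9 + 2 = 38.
Check: 18^38 ≡ 33 (mod 67).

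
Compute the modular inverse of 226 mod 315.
46

gcd(226, 315) = 1, so the inverse exists.
Extended Euclidean algorithm on (315, 226):
315 = 1 × 226 + 89  ⟹  89 = (1)·315 + (-1)·226
226 = 2 × 89 + 48  ⟹  48 = (-2)·315 + (3)·226
89 = 1 × 48 + 41  ⟹  41 = (3)·315 + (-4)·226
48 = 1 × 41 + 7  ⟹  7 = (-5)·315 + (7)·226
41 = 5 × 7 + 6  ⟹  6 = (28)·315 + (-39)·226
7 = 1 × 6 + 1  ⟹  1 = (-33)·315 + (46)·226
So (46)·226 ≡ 1 (mod 315), i.e. 226^(-1) ≡ 46 (mod 315).
Check: 226 × 46 = 10396 ≡ 1 (mod 315)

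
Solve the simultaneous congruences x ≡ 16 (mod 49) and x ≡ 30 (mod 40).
310

Using Chinese Remainder Theorem:
M = 49 × 40 = 1960
M1 = 40, M2 = 49
y1 = 40^(-1) mod 49 = 38
y2 = 49^(-1) mod 40 = 9
x = (16×40×38 + 30×49×9) mod 1960 = 310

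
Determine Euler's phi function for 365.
288

365 = 5 × 73
φ(n) = n × ∏(1 - 1/p) for each prime p dividing n
φ(365) = 365 × (1 - 1/5) × (1 - 1/73) = 288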